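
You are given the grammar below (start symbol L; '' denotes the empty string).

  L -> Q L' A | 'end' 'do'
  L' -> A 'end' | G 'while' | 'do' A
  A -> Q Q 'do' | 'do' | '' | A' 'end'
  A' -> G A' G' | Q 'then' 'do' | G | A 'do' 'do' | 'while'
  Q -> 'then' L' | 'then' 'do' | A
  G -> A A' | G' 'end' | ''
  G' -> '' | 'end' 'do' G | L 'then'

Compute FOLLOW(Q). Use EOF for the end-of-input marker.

{ 'do', 'end', 'then', 'while' }

In L -> Q L' A: add FIRST(L' A) = { 'do', 'end', 'then', 'while' }.
In A -> Q Q 'do': add FIRST(Q 'do') = { 'do', 'end', 'then', 'while' }.
In A -> Q Q 'do': add FIRST('do') = { 'do' }.
In A' -> Q 'then' 'do': add FIRST('then' 'do') = { 'then' }.
Union: FOLLOW(Q) = { 'do', 'end', 'then', 'while' }.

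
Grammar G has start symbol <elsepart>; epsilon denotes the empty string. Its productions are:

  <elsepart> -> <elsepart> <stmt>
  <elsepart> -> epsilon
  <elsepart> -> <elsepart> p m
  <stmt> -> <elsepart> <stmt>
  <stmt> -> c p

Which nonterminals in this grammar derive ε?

Directly nullable (have an epsilon-production): <elsepart>.
No other nonterminal has a production whose RHS symbols are all nullable.

{ <elsepart> }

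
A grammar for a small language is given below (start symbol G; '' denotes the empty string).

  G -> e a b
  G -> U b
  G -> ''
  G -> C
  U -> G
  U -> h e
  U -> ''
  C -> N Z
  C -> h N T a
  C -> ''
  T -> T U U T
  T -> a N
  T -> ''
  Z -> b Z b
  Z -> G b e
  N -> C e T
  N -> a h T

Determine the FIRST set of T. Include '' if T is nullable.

From T -> T U U T: T, U, U, T nullable, take FIRST(T) ∪ FIRST(U) ∪ FIRST(U) ∪ FIRST(T) = { a, b, e, h }; also '' since the whole RHS is nullable.
T -> a N contributes {a}.
T -> '' contributes ''.
Union: FIRST(T) = { a, b, e, h, '' }.

{ a, b, e, h, '' }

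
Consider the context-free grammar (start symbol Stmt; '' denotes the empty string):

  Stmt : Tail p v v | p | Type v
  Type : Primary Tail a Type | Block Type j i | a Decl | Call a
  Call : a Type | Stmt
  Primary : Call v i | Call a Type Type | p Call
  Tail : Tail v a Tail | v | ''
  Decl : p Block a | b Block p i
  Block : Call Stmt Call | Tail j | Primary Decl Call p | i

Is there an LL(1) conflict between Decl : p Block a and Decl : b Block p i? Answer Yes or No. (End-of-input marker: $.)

No

FIRST(p Block a) = { p } and FIRST(b Block p i) = { b }.
The FIRST sets are disjoint and neither alternative is nullable — no conflict.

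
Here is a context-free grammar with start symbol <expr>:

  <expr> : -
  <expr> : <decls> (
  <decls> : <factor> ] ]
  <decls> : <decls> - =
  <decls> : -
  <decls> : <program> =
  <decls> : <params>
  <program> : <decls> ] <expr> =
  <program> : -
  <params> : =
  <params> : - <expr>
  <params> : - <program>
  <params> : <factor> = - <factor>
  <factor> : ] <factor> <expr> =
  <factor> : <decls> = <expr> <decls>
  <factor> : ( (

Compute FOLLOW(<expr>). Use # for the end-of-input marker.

{ #, (, -, =, ] }

<expr> is the start symbol, so # ∈ FOLLOW(<expr>).
In <program> : <decls> ] <expr> =: add FIRST(=) = { = }.
In <params> : - <expr>: <expr> is at the end, add FOLLOW(<params>) = { (, -, =, ] }.
In <factor> : ] <factor> <expr> =: add FIRST(=) = { = }.
In <factor> : <decls> = <expr> <decls>: add FIRST(<decls>) = { (, -, =, ] }.
Union: FOLLOW(<expr>) = { #, (, -, =, ] }.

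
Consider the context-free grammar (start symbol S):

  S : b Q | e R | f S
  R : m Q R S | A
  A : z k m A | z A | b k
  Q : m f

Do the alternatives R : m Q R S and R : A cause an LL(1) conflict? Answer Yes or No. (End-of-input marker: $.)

No

FIRST(m Q R S) = { m } and FIRST(A) = { b, z }.
The FIRST sets are disjoint and neither alternative is nullable — no conflict.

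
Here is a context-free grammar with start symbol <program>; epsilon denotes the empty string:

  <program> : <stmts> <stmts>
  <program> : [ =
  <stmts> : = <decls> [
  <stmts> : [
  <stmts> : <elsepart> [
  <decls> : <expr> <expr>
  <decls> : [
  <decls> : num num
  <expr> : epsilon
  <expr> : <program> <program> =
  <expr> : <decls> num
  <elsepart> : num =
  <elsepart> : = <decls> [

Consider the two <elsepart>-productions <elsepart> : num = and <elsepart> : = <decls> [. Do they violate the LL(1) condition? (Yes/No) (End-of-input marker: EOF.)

No

FIRST(num =) = { num } and FIRST(= <decls> [) = { = }.
The FIRST sets are disjoint and neither alternative is nullable — no conflict.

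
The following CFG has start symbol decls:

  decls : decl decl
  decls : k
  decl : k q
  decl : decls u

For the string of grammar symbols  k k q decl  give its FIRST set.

{ k }

k is a terminal; add {k} and stop.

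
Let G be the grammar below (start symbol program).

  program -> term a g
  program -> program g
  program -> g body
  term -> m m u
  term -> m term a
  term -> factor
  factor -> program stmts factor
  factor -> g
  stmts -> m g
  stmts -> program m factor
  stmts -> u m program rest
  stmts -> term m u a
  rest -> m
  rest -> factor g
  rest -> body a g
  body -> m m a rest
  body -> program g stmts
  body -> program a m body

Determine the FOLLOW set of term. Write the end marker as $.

In program -> term a g: add FIRST(a g) = { a }.
In term -> m term a: add FIRST(a) = { a }.
In stmts -> term m u a: add FIRST(m u a) = { m }.
Union: FOLLOW(term) = { a, m }.

{ a, m }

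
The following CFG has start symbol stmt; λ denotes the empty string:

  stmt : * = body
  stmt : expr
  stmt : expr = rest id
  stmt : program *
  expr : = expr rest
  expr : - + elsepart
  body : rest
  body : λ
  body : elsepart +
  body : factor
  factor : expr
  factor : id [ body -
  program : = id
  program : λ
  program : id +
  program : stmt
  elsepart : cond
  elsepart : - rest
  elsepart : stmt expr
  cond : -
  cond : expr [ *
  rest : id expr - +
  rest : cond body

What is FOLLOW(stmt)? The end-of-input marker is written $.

stmt is the start symbol, so $ ∈ FOLLOW(stmt).
In program : stmt: stmt is at the end, add FOLLOW(program) = { * }.
In elsepart : stmt expr: add FIRST(expr) = { -, = }.
Union: FOLLOW(stmt) = { $, *, -, = }.

{ $, *, -, = }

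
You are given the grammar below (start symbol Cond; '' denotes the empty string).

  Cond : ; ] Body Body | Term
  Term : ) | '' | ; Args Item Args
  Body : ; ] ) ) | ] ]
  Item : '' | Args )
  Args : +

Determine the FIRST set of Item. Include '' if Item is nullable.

{ +, '' }

Item : '' contributes ''.
From Item : Args ): add FIRST(Args) = { + }.
Union: FIRST(Item) = { +, '' }.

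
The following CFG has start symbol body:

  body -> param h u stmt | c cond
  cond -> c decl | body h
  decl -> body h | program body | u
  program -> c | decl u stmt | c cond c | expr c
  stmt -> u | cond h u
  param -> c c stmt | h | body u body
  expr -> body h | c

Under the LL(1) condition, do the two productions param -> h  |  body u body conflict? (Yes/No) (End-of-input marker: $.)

FIRST(h) = { h } and FIRST(body u body) = { c, h }.
Both contain h, so the two alternatives are not disjoint — LL(1) conflict.

Yes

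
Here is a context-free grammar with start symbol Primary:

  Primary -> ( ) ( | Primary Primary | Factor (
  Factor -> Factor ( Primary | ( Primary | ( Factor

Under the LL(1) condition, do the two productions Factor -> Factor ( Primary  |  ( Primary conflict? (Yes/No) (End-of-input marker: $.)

Yes

FIRST(Factor ( Primary) = { ( } and FIRST(( Primary) = { ( }.
Both contain (, so the two alternatives are not disjoint — LL(1) conflict.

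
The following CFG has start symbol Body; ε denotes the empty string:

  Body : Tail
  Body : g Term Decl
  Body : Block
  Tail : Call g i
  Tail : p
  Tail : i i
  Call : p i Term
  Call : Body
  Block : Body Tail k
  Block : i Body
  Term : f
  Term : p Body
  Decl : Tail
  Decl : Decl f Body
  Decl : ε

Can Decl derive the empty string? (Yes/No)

Yes

Decl has an ε-production, so Decl ⇒ ε.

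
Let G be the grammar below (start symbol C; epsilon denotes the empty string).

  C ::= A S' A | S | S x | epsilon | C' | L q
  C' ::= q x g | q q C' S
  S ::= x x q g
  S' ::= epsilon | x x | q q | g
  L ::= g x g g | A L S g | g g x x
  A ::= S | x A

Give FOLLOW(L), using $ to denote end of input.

In C ::= L q: add FIRST(q) = { q }.
In L ::= A L S g: add FIRST(S g) = { x }.
Union: FOLLOW(L) = { q, x }.

{ q, x }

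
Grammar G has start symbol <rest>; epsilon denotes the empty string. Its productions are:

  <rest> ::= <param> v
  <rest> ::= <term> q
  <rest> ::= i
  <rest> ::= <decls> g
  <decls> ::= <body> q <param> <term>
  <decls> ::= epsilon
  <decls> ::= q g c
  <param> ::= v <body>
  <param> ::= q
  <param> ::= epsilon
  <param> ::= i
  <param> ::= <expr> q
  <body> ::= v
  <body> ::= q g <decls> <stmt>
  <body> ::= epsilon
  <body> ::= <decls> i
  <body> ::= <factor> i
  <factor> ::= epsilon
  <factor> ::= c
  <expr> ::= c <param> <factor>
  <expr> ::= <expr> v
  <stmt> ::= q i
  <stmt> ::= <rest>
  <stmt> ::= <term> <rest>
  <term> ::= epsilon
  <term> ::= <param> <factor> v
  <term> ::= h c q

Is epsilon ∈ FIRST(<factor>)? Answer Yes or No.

Yes

<factor> has an epsilon-production, so <factor> ⇒ epsilon.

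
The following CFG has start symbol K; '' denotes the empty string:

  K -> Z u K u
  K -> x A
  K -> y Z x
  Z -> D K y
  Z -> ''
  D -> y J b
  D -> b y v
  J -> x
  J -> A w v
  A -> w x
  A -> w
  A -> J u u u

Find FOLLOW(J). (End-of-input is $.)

In D -> y J b: add FIRST(b) = { b }.
In A -> J u u u: add FIRST(u u u) = { u }.
Union: FOLLOW(J) = { b, u }.

{ b, u }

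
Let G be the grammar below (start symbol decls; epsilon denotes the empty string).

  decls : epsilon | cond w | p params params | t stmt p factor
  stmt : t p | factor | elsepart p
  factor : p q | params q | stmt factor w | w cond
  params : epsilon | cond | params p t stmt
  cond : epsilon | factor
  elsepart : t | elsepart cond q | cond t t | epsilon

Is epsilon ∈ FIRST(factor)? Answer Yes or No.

Nullable nonterminals: cond, decls, elsepart, params.
No production of factor has an RHS whose symbols are all nullable, so factor is not nullable.

No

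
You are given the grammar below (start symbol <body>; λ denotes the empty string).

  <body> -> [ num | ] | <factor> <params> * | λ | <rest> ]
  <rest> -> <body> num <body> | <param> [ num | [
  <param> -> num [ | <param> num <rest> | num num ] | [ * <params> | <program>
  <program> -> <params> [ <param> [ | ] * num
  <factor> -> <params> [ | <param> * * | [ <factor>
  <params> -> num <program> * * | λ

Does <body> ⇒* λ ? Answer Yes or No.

<body> has an λ-production, so <body> ⇒ λ.

Yes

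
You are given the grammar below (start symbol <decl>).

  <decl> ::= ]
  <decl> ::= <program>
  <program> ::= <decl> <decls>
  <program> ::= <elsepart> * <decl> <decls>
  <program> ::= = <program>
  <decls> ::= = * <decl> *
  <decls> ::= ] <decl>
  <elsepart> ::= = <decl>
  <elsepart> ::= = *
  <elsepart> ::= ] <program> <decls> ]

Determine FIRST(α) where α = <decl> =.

Add FIRST(<decl>) = { =, ] }; <decl> is not nullable, stop.

{ =, ] }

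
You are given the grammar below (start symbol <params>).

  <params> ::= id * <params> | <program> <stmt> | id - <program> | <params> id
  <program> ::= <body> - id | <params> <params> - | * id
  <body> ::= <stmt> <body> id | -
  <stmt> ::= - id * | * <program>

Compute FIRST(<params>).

{ *, -, id }

<params> ::= id * <params> contributes {id}.
From <params> ::= <program> <stmt>: add FIRST(<program>) = { *, -, id }.
<params> ::= id - <program> contributes {id}.
From <params> ::= <params> id: add FIRST(<params>) = { *, -, id }.
Union: FIRST(<params>) = { *, -, id }.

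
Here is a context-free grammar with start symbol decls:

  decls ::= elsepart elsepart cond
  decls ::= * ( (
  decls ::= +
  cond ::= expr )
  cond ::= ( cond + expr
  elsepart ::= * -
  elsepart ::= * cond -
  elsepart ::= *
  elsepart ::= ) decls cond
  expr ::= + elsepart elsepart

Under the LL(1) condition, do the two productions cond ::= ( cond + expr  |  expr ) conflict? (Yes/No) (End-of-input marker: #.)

FIRST(( cond + expr) = { ( } and FIRST(expr )) = { + }.
The FIRST sets are disjoint and neither alternative is nullable — no conflict.

No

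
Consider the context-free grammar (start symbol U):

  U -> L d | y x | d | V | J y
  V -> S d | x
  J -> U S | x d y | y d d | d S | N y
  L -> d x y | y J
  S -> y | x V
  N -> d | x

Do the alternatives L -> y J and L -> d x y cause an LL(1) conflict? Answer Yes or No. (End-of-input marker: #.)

No

FIRST(y J) = { y } and FIRST(d x y) = { d }.
The FIRST sets are disjoint and neither alternative is nullable — no conflict.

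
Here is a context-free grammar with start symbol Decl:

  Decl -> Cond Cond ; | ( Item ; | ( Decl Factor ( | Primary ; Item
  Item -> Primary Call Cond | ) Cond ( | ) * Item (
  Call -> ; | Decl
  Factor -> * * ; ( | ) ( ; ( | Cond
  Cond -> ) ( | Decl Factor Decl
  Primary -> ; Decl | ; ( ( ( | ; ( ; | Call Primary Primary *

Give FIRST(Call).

Call -> ; contributes {;}.
From Call -> Decl: add FIRST(Decl) = { (, ), ; }.
Union: FIRST(Call) = { (, ), ; }.

{ (, ), ; }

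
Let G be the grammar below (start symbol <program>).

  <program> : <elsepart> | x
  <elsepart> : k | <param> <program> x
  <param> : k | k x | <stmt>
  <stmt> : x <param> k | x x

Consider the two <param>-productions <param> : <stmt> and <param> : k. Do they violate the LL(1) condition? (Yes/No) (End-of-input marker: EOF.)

No

FIRST(<stmt>) = { x } and FIRST(k) = { k }.
The FIRST sets are disjoint and neither alternative is nullable — no conflict.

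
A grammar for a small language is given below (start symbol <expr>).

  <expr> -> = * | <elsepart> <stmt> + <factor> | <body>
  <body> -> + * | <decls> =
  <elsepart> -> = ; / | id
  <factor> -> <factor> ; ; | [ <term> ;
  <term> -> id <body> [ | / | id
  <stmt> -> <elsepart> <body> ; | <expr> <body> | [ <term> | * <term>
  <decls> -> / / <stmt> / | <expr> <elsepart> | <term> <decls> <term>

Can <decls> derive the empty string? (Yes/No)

No

No nonterminal in this grammar is nullable.
No production of <decls> has an RHS whose symbols are all nullable, so <decls> is not nullable.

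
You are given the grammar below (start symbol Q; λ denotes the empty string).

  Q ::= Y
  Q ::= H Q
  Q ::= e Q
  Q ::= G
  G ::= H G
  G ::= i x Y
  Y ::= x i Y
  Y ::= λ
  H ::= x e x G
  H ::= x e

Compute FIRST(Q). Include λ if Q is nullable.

From Q ::= Y: add FIRST(Y) = { x, λ } (including λ since Y is nullable).
From Q ::= H Q: add FIRST(H) = { x }.
Q ::= e Q contributes {e}.
From Q ::= G: add FIRST(G) = { i, x }.
Union: FIRST(Q) = { e, i, x, λ }.

{ e, i, x, λ }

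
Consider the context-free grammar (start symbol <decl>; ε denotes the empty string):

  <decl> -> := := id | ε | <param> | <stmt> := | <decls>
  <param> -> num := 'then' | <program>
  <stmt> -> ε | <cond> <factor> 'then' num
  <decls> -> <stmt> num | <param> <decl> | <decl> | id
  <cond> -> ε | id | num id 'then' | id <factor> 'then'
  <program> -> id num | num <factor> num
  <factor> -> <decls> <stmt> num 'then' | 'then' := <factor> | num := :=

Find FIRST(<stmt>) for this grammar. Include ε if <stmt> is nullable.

{ 'then', :=, id, num, ε }

<stmt> -> ε contributes ε.
From <stmt> -> <cond> <factor> 'then' num: <cond> nullable, take FIRST(<cond>) ∪ FIRST(<factor>) = { 'then', :=, id, num }.
Union: FIRST(<stmt>) = { 'then', :=, id, num, ε }.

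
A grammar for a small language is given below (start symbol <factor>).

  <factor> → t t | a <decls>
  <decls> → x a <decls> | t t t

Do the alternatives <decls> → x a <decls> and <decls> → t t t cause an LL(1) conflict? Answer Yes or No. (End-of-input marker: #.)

FIRST(x a <decls>) = { x } and FIRST(t t t) = { t }.
The FIRST sets are disjoint and neither alternative is nullable — no conflict.

No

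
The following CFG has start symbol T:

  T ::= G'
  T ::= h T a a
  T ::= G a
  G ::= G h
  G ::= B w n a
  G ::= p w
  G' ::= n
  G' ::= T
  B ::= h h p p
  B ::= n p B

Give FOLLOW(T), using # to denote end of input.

{ #, a }

T is the start symbol, so # ∈ FOLLOW(T).
In T ::= h T a a: add FIRST(a a) = { a }.
In G' ::= T: T is at the end, add FOLLOW(G') = { #, a }.
Union: FOLLOW(T) = { #, a }.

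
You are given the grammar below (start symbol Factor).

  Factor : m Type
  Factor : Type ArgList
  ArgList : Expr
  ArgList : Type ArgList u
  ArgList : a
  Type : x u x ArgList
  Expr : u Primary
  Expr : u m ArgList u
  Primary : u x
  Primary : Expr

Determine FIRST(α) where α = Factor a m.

Add FIRST(Factor) = { m, x }; Factor is not nullable, stop.

{ m, x }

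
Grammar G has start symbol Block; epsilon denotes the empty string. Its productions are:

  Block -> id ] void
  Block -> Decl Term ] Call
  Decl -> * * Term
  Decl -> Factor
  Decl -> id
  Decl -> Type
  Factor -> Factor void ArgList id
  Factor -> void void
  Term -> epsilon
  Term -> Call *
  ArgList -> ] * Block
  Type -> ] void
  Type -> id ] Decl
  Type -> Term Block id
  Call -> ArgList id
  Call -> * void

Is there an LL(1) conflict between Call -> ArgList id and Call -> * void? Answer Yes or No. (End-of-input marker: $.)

FIRST(ArgList id) = { ] } and FIRST(* void) = { * }.
The FIRST sets are disjoint and neither alternative is nullable — no conflict.

No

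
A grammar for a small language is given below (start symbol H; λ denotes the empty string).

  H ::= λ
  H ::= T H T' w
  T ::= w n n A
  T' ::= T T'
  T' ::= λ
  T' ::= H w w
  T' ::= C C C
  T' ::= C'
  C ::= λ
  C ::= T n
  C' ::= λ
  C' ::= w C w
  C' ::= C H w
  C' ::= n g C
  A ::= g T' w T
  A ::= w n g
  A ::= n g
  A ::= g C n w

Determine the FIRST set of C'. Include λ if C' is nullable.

C' ::= λ contributes λ.
C' ::= w C w contributes {w}.
From C' ::= C H w: C, H nullable, take FIRST(C) ∪ FIRST(H) ∪ {w} = { w }.
C' ::= n g C contributes {n}.
Union: FIRST(C') = { n, w, λ }.

{ n, w, λ }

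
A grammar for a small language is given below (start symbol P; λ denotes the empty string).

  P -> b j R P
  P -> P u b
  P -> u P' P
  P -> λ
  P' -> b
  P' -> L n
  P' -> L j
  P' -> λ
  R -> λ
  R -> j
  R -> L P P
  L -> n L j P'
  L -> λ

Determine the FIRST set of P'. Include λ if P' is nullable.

P' -> b contributes {b}.
From P' -> L n: L nullable, take FIRST(L) ∪ {n} = { n }.
From P' -> L j: L nullable, take FIRST(L) ∪ {j} = { j, n }.
P' -> λ contributes λ.
Union: FIRST(P') = { b, j, n, λ }.

{ b, j, n, λ }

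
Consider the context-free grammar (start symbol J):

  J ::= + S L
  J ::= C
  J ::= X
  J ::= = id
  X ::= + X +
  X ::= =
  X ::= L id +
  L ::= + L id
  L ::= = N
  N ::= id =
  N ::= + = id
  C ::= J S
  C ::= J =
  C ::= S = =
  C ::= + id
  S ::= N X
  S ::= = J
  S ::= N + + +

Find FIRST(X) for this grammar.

X ::= + X + contributes {+}.
X ::= = contributes {=}.
From X ::= L id +: add FIRST(L) = { +, = }.
Union: FIRST(X) = { +, = }.

{ +, = }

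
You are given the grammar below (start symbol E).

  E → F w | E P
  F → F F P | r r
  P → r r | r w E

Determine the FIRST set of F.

From F → F F P: add FIRST(F) = { r }.
F → r r contributes {r}.
Union: FIRST(F) = { r }.

{ r }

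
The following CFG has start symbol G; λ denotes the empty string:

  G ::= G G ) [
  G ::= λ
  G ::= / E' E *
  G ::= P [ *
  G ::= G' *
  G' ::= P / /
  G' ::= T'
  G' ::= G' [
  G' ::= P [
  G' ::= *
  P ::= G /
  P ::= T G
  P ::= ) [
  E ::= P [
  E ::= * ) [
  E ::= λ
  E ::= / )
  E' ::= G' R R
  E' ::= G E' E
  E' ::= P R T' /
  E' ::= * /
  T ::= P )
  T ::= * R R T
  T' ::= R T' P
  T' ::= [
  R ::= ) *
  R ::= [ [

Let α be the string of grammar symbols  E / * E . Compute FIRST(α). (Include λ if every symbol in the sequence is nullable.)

{ ), *, /, [ }

Add FIRST(E)\{λ} = { ), *, /, [ }; E is nullable, continue.
/ is a terminal; add {/} and stop.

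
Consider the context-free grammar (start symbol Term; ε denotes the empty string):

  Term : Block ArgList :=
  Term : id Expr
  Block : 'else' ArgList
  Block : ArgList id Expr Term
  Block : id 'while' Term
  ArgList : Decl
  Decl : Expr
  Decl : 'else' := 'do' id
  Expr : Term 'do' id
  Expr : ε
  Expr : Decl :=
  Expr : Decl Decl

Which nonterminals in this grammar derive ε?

{ ArgList, Decl, Expr }

Directly nullable (have an ε-production): Expr.
Decl : Expr with every symbol nullable, so Decl is nullable.
ArgList : Decl with every symbol nullable, so ArgList is nullable.
No other nonterminal has a production whose RHS symbols are all nullable.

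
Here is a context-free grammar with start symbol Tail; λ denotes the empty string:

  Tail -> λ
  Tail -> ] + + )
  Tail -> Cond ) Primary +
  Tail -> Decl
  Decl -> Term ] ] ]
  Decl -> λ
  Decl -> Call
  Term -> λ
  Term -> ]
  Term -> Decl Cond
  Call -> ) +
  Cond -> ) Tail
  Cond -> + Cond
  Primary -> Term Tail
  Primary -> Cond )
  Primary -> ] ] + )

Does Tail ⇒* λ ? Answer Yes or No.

Tail has an λ-production, so Tail ⇒ λ.

Yes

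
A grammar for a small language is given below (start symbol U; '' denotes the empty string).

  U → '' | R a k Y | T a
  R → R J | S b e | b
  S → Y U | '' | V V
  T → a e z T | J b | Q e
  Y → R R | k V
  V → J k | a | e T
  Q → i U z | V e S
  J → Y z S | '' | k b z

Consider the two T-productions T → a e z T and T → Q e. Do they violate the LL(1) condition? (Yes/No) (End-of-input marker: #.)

Yes

FIRST(a e z T) = { a } and FIRST(Q e) = { a, b, e, i, k }.
Both contain a, so the two alternatives are not disjoint — LL(1) conflict.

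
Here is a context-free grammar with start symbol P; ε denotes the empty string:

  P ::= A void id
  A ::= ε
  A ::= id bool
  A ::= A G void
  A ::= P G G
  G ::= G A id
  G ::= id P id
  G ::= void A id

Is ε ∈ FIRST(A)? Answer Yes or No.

Yes

A has an ε-production, so A ⇒ ε.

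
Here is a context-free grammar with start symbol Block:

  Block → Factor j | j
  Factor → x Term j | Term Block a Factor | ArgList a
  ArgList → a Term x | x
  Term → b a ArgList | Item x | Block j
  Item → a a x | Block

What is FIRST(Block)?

{ a, b, j, x }

From Block → Factor j: add FIRST(Factor) = { a, b, j, x }.
Block → j contributes {j}.
Union: FIRST(Block) = { a, b, j, x }.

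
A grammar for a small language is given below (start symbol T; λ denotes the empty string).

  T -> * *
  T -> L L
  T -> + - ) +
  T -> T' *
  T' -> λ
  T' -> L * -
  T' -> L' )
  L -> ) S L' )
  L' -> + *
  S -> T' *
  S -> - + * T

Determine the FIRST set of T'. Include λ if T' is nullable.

{ ), +, λ }

T' -> λ contributes λ.
From T' -> L * -: add FIRST(L) = { ) }.
From T' -> L' ): add FIRST(L') = { + }.
Union: FIRST(T') = { ), +, λ }.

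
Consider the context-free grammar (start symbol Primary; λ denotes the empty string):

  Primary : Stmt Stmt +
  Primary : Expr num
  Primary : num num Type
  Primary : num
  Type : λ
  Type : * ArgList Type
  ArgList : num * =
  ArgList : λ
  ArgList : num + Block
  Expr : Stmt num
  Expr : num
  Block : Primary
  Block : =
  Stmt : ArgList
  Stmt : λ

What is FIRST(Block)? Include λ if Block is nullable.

{ +, =, num }

From Block : Primary: add FIRST(Primary) = { +, num }.
Block : = contributes {=}.
Union: FIRST(Block) = { +, =, num }.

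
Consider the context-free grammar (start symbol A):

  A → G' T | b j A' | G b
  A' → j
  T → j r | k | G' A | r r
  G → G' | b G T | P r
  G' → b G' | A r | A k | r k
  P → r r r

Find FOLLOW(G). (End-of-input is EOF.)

In A → G b: add FIRST(b) = { b }.
In G → b G T: add FIRST(T) = { b, j, k, r }.
Union: FOLLOW(G) = { b, j, k, r }.

{ b, j, k, r }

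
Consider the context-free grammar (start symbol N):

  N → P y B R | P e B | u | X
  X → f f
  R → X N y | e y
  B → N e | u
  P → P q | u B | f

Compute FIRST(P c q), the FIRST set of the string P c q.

Add FIRST(P) = { f, u }; P is not nullable, stop.

{ f, u }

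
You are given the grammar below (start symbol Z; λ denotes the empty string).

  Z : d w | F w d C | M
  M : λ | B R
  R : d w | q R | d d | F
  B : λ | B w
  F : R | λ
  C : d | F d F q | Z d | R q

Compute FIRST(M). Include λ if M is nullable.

{ d, q, w, λ }

M : λ contributes λ.
From M : B R: B, R nullable, take FIRST(B) ∪ FIRST(R) = { d, q, w }; also λ since the whole RHS is nullable.
Union: FIRST(M) = { d, q, w, λ }.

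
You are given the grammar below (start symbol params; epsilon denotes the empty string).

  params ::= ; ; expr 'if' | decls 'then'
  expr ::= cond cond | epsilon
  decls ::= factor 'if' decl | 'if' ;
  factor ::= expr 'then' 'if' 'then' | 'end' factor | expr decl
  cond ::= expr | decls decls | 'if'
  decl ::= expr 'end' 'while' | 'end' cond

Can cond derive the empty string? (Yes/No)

cond ::= expr and each of expr is nullable, so cond ⇒* epsilon.

Yes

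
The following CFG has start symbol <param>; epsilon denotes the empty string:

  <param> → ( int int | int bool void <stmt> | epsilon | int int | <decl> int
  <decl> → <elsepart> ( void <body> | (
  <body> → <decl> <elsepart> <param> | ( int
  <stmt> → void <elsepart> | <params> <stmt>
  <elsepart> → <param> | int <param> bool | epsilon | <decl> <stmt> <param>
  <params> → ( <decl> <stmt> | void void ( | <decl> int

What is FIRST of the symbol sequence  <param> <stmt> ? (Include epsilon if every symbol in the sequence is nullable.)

Add FIRST(<param>)\{epsilon} = { (, int }; <param> is nullable, continue.
Add FIRST(<stmt>) = { (, int, void }; <stmt> is not nullable, stop.

{ (, int, void }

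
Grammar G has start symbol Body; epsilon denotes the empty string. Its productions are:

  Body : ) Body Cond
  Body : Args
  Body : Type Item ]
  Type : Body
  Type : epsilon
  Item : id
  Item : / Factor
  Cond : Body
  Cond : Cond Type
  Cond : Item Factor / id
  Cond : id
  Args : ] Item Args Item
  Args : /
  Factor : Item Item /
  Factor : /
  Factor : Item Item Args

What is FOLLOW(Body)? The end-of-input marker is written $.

{ $, ), /, ], id }

Body is the start symbol, so $ ∈ FOLLOW(Body).
In Body : ) Body Cond: add FIRST(Cond) = { ), /, ], id }.
In Type : Body: Body is at the end, add FOLLOW(Type) = { $, ), /, ], id }.
In Cond : Body: Body is at the end, add FOLLOW(Cond) = { $, ), /, ], id }.
Union: FOLLOW(Body) = { $, ), /, ], id }.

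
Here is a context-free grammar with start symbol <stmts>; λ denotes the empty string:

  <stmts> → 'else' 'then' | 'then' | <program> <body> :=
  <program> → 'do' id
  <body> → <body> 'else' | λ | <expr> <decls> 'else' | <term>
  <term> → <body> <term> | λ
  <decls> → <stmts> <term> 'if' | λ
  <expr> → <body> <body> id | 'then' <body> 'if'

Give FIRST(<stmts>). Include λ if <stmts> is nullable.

<stmts> → 'else' 'then' contributes {'else'}.
<stmts> → 'then' contributes {'then'}.
From <stmts> → <program> <body> :=: add FIRST(<program>) = { 'do' }.
Union: FIRST(<stmts>) = { 'do', 'else', 'then' }.

{ 'do', 'else', 'then' }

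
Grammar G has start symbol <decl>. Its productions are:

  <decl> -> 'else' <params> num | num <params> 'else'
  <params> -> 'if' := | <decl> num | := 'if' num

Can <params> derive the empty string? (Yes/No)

No

No nonterminal in this grammar is nullable.
No production of <params> has an RHS whose symbols are all nullable, so <params> is not nullable.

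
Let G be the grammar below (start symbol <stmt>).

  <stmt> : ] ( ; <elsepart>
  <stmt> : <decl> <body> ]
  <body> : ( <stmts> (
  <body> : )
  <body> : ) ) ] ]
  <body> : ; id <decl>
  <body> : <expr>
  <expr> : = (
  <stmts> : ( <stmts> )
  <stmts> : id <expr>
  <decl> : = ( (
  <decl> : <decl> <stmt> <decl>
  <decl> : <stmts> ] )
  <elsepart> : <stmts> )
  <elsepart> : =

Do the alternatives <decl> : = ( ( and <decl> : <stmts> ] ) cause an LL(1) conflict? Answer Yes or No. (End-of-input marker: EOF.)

FIRST(= ( () = { = } and FIRST(<stmts> ] )) = { (, id }.
The FIRST sets are disjoint and neither alternative is nullable — no conflict.

No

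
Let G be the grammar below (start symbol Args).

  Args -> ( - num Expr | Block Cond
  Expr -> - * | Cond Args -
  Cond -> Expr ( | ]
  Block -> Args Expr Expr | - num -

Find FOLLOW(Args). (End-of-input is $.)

{ $, -, ] }

Args is the start symbol, so $ ∈ FOLLOW(Args).
In Expr -> Cond Args -: add FIRST(-) = { - }.
In Block -> Args Expr Expr: add FIRST(Expr Expr) = { -, ] }.
Union: FOLLOW(Args) = { $, -, ] }.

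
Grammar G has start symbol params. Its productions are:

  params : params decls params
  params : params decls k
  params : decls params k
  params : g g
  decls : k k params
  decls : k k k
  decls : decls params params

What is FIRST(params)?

From params : params decls params: add FIRST(params) = { g, k }.
From params : params decls k: add FIRST(params) = { g, k }.
From params : decls params k: add FIRST(decls) = { k }.
params : g g contributes {g}.
Union: FIRST(params) = { g, k }.

{ g, k }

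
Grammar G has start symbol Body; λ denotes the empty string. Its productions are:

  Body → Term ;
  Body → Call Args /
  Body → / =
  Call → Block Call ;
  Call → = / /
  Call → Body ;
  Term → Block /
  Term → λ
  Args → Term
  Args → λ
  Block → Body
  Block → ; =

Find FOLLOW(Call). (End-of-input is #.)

In Body → Call Args /: add FIRST(Args /) = { /, ;, = }.
In Call → Block Call ;: add FIRST(;) = { ; }.
Union: FOLLOW(Call) = { /, ;, = }.

{ /, ;, = }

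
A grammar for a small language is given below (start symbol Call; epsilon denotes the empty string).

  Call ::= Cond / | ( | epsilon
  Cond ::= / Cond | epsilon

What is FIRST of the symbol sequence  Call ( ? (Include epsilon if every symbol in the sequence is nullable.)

{ (, / }

Add FIRST(Call)\{epsilon} = { (, / }; Call is nullable, continue.
( is a terminal; add {(} and stop.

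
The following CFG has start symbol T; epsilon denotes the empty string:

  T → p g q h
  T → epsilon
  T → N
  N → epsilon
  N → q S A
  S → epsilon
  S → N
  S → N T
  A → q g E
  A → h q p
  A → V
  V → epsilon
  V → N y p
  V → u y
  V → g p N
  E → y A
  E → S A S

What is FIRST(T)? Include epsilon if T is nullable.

{ p, q, epsilon }

T → p g q h contributes {p}.
T → epsilon contributes epsilon.
From T → N: add FIRST(N) = { q, epsilon } (including epsilon since N is nullable).
Union: FIRST(T) = { p, q, epsilon }.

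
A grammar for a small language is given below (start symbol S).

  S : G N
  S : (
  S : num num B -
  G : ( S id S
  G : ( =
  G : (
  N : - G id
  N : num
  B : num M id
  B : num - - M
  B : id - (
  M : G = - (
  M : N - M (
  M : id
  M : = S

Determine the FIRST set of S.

From S : G N: add FIRST(G) = { ( }.
S : ( contributes {(}.
S : num num B - contributes {num}.
Union: FIRST(S) = { (, num }.

{ (, num }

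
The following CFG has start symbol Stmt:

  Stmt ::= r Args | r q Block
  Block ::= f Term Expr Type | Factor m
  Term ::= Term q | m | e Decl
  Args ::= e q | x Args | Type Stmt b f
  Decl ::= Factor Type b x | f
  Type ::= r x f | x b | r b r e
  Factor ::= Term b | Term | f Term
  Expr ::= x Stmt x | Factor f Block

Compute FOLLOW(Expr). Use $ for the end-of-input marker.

In Block ::= f Term Expr Type: add FIRST(Type) = { r, x }.
Union: FOLLOW(Expr) = { r, x }.

{ r, x }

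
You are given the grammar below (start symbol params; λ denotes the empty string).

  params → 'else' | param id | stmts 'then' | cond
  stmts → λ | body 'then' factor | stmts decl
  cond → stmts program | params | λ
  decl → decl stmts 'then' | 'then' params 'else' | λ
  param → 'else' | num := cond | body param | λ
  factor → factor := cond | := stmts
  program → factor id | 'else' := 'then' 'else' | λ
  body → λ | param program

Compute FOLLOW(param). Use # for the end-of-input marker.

{ 'else', 'then', :=, id, num }

In params → param id: add FIRST(id) = { id }.
In param → body param: param is at the end, add FOLLOW(param) = { 'else', 'then', :=, id, num }.
In body → param program: add FIRST(program)\{λ} = { 'else', := }.
  Since program is nullable, also add FOLLOW(body) = { 'else', 'then', :=, id, num }.
Union: FOLLOW(param) = { 'else', 'then', :=, id, num }.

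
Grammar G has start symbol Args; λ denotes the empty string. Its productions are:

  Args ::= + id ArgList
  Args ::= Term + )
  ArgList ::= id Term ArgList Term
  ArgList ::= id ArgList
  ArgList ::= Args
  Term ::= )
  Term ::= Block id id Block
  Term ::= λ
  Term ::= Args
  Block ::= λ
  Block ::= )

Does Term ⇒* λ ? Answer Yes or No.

Term has an λ-production, so Term ⇒ λ.

Yes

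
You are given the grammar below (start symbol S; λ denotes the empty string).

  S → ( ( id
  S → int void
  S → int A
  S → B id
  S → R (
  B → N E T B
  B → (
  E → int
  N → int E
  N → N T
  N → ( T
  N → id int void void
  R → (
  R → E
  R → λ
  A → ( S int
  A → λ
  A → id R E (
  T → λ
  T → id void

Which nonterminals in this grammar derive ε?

Directly nullable (have an λ-production): R, A, T.
No other nonterminal has a production whose RHS symbols are all nullable.

{ A, R, T }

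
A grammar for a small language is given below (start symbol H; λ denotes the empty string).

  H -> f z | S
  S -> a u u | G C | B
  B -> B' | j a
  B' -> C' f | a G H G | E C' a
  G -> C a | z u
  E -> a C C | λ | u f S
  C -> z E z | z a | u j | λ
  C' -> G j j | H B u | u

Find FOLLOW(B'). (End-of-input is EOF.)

In B -> B': B' is at the end, add FOLLOW(B) = { EOF, a, f, j, u, z }.
Union: FOLLOW(B') = { EOF, a, f, j, u, z }.

{ EOF, a, f, j, u, z }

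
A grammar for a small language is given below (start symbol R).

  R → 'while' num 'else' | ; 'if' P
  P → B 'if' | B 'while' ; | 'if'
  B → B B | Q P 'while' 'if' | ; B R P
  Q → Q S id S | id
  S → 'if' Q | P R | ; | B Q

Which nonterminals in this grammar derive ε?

{ } (none)

No nonterminal has an empty production or an RHS whose symbols are all nullable.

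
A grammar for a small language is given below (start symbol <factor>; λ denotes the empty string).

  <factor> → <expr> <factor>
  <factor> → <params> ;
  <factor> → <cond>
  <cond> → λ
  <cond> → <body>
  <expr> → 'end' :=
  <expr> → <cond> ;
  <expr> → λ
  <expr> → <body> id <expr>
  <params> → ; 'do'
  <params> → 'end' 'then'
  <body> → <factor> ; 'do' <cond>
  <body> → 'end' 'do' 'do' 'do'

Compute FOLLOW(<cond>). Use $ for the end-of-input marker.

{ $, ;, id }

In <factor> → <cond>: <cond> is at the end, add FOLLOW(<factor>) = { $, ; }.
In <expr> → <cond> ;: add FIRST(;) = { ; }.
In <body> → <factor> ; 'do' <cond>: <cond> is at the end, add FOLLOW(<body>) = { $, ;, id }.
Union: FOLLOW(<cond>) = { $, ;, id }.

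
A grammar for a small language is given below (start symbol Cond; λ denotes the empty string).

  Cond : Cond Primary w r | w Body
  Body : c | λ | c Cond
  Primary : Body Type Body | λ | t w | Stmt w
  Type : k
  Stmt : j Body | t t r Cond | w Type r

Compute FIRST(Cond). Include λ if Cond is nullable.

From Cond : Cond Primary w r: add FIRST(Cond) = { w }.
Cond : w Body contributes {w}.
Union: FIRST(Cond) = { w }.

{ w }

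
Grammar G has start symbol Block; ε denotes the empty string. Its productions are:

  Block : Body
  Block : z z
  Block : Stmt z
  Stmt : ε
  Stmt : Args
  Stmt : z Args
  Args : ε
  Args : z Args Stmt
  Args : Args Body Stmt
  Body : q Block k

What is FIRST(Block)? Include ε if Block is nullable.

{ q, z }

From Block : Body: add FIRST(Body) = { q }.
Block : z z contributes {z}.
From Block : Stmt z: Stmt nullable, take FIRST(Stmt) ∪ {z} = { q, z }.
Union: FIRST(Block) = { q, z }.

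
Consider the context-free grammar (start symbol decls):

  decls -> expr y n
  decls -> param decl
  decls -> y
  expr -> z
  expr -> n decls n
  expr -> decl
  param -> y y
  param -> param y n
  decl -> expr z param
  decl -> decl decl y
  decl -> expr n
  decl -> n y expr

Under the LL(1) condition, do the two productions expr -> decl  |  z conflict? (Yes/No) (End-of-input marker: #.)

FIRST(decl) = { n, z } and FIRST(z) = { z }.
Both contain z, so the two alternatives are not disjoint — LL(1) conflict.

Yes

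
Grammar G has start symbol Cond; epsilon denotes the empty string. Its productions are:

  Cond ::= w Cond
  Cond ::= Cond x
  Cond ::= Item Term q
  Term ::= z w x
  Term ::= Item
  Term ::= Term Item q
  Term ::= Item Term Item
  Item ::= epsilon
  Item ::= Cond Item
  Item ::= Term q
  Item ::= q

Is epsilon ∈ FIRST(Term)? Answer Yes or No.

Yes

Term ::= Item and each of Item is nullable, so Term ⇒* epsilon.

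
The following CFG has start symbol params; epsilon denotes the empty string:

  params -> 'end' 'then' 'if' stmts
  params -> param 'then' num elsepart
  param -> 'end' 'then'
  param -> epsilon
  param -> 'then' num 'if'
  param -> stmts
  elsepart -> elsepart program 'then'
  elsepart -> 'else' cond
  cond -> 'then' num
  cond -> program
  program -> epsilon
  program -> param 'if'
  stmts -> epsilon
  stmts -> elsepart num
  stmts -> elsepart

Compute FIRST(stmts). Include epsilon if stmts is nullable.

stmts -> epsilon contributes epsilon.
From stmts -> elsepart num: add FIRST(elsepart) = { 'else' }.
From stmts -> elsepart: add FIRST(elsepart) = { 'else' }.
Union: FIRST(stmts) = { 'else', epsilon }.

{ 'else', epsilon }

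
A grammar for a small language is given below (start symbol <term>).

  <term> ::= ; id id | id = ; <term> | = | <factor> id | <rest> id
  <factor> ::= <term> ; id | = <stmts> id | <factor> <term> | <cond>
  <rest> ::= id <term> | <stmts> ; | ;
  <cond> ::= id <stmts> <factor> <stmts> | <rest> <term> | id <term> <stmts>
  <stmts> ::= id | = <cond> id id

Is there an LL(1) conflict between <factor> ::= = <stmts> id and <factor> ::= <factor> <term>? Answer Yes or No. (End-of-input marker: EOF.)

Yes

FIRST(= <stmts> id) = { = } and FIRST(<factor> <term>) = { ;, =, id }.
Both contain =, so the two alternatives are not disjoint — LL(1) conflict.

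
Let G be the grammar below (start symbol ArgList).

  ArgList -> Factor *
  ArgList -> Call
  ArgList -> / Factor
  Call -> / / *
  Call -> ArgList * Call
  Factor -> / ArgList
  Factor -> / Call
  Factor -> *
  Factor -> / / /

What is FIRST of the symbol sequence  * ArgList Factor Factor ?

{ * }

* is a terminal; add {*} and stop.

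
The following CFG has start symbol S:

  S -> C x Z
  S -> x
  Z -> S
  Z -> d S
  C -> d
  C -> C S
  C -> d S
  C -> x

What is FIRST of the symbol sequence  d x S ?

{ d }

d is a terminal; add {d} and stop.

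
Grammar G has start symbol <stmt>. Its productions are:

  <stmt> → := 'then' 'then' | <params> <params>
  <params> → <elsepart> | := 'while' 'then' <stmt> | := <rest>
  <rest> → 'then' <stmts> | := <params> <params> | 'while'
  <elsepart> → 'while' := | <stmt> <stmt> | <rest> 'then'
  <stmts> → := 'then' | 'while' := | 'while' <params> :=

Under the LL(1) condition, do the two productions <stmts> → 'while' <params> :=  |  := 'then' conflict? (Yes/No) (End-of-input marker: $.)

No

FIRST('while' <params> :=) = { 'while' } and FIRST(:= 'then') = { := }.
The FIRST sets are disjoint and neither alternative is nullable — no conflict.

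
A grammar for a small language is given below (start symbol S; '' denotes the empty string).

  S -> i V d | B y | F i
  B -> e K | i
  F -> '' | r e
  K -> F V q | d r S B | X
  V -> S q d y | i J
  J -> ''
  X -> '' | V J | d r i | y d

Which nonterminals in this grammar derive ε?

Directly nullable (have an ''-production): F, J, X.
K -> X with every symbol nullable, so K is nullable.
No other nonterminal has a production whose RHS symbols are all nullable.

{ F, J, K, X }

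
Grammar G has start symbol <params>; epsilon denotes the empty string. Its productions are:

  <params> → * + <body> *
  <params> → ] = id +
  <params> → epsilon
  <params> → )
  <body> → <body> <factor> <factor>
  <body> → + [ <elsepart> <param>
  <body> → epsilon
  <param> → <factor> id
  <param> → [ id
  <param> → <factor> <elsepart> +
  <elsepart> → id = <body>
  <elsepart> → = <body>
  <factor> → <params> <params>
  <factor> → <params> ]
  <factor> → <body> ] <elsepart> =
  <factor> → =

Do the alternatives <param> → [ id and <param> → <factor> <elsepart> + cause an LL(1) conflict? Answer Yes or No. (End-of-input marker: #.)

No

FIRST([ id) = { [ } and FIRST(<factor> <elsepart> +) = { ), *, +, =, ], id }.
The FIRST sets are disjoint and neither alternative is nullable — no conflict.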